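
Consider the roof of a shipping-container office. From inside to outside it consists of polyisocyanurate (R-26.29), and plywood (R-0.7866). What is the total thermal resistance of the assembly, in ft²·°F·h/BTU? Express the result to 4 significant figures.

R_total = 26.29 + 0.7866 = 27.077 ft²·°F·h/BTU

27.08 ft²·°F·h/BTU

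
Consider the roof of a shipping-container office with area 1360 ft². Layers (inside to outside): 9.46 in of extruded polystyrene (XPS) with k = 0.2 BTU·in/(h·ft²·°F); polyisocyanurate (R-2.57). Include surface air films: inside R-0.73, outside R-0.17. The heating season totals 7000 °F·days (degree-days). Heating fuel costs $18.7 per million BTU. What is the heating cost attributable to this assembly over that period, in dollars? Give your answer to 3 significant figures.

9.46/0.2 = 47.3
R_total = 0.73 + 47.3 + 2.57 + 0.17 = 50.77 ft²·°F·h/BTU
E = A × HDD × 24 / R = 1360 × 7000 × 24 / 50.77 = 4500000 BTU
Cost = 4500000/10⁶ × 18.7 = $84.16

84.2 dollars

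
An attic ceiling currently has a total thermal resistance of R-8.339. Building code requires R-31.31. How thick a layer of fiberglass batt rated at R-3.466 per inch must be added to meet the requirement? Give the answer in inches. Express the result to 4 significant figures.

ΔR = 31.31 − 8.339 = 22.971 ft²·°F·h/BTU
L = ΔR / (R/in) = 22.971/3.466 = 6.6275 in

6.628 in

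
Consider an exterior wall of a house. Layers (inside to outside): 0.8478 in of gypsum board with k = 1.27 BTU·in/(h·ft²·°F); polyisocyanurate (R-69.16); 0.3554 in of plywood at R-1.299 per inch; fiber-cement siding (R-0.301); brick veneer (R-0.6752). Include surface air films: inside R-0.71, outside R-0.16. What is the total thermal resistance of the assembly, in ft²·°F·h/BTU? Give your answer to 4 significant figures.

0.8478/1.27 = 0.66756
0.3554 × 1.299 = 0.46166
R_total = 0.71 + 0.66756 + 69.16 + 0.46166 + 0.301 + 0.6752 + 0.16 = 72.135 ft²·°F·h/BTU

72.14 ft²·°F·h/BTU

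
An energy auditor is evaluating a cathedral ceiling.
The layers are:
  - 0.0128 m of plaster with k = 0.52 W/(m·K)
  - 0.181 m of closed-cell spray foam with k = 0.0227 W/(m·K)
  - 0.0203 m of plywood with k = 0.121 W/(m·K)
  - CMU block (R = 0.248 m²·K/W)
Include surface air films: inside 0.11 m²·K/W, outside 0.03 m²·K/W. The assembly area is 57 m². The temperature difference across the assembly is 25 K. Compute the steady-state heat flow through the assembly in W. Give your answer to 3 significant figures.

0.0128/0.52 = 0.02462
0.181/0.0227 = 7.974
0.0203/0.121 = 0.1678
R_total = 0.11 + 0.02462 + 7.974 + 0.1678 + 0.248 + 0.03 = 8.554 m²·K/W
Q = A·ΔT/R = 57 × 25 / 8.554 = 166.6 W

167 W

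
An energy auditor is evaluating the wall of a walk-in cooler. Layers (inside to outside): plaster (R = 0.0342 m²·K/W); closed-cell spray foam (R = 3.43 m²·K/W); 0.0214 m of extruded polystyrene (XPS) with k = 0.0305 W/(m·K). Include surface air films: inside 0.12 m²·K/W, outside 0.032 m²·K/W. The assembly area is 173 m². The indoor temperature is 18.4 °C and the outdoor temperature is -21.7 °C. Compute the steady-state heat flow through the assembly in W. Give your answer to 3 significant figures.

1610 W

0.0214/0.0305 = 0.7016
R_total = 0.12 + 0.0342 + 3.43 + 0.7016 + 0.032 = 4.318 m²·K/W
Q = A·ΔT/R = 173 × (18.4 − (-21.7)) / 4.318 = 1607 W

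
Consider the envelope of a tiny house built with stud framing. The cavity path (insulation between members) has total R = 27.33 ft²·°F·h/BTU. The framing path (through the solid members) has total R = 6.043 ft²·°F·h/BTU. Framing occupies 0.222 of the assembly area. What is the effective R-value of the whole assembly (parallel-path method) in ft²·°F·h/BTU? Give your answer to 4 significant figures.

15.34 ft²·°F·h/BTU

U_eff = 0.778/27.33 + 0.222/6.043 = 0.028467 + 0.036737 = 0.065204
R_eff = 1/U_eff = 15.337 ft²·°F·h/BTU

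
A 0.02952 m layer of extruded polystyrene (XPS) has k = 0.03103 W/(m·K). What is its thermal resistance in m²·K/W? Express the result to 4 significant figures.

R = L/k = 0.02952/0.03103 = 0.95134 m²·K/W

0.9513 m²·K/W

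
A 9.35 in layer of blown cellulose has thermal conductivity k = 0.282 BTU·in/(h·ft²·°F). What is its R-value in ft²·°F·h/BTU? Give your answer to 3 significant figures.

R = L/k = 9.35/0.282 = 33.16 ft²·°F·h/BTU

33.2 ft²·°F·h/BTU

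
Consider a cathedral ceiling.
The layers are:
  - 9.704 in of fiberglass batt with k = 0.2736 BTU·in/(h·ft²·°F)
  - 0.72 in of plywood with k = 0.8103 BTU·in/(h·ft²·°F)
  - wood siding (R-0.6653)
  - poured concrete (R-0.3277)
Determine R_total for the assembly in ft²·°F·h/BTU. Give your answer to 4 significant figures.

37.35 ft²·°F·h/BTU

9.704/0.2736 = 35.468
0.72/0.8103 = 0.88856
R_total = 35.468 + 0.88856 + 0.6653 + 0.3277 = 37.349 ft²·°F·h/BTU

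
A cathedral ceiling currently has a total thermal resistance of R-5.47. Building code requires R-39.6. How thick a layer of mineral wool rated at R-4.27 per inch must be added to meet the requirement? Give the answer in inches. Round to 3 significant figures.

7.99 in

ΔR = 39.6 − 5.47 = 34.13 ft²·°F·h/BTU
L = ΔR / (R/in) = 34.13/4.27 = 7.993 in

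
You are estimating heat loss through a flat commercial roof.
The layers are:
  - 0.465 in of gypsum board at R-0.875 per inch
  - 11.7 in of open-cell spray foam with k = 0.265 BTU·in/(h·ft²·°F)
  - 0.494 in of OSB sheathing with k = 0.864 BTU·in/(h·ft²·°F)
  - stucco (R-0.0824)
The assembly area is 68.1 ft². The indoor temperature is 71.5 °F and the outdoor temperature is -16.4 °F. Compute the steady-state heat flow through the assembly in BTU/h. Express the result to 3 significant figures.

0.465 × 0.875 = 0.4069
11.7/0.265 = 44.15
0.494/0.864 = 0.5718
R_total = 0.4069 + 44.15 + 0.5718 + 0.0824 = 45.21 ft²·°F·h/BTU
Q = A·ΔT/R = 68.1 × (71.5 − (-16.4)) / 45.21 = 132.4 BTU/h

132 BTU/h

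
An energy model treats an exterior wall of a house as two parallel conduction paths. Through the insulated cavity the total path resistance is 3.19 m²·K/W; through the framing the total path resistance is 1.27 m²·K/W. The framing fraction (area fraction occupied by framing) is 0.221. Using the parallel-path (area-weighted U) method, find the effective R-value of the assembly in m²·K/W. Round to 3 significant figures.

2.39 m²·K/W

U_eff = 0.779/3.19 + 0.221/1.27 = 0.2442 + 0.174 = 0.4182
R_eff = 1/U_eff = 2.391 m²·K/W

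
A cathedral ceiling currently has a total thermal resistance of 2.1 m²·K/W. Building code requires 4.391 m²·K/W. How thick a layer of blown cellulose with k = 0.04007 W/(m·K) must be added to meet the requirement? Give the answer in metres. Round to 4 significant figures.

0.09180 m

ΔR = 4.391 − 2.1 = 2.291 m²·K/W
L = ΔR × k = 2.291 × 0.04007 = 0.0918 m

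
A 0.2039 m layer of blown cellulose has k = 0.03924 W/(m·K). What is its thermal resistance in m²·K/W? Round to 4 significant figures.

R = L/k = 0.2039/0.03924 = 5.1962 m²·K/W

5.196 m²·K/W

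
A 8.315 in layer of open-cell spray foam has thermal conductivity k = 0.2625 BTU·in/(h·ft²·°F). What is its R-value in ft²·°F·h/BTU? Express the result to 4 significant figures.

R = L/k = 8.315/0.2625 = 31.676 ft²·°F·h/BTU

31.68 ft²·°F·h/BTU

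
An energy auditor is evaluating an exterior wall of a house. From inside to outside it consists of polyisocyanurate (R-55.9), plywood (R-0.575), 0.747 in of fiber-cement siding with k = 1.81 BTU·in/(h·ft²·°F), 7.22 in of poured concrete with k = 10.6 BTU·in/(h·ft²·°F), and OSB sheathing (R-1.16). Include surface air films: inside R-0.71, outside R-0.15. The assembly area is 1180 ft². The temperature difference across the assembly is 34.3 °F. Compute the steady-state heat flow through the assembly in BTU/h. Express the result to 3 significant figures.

0.747/1.81 = 0.4127
7.22/10.6 = 0.6811
R_total = 0.71 + 55.9 + 0.575 + 0.4127 + 0.6811 + 1.16 + 0.15 = 59.59 ft²·°F·h/BTU
Q = A·ΔT/R = 1180 × 34.3 / 59.59 = 679.2 BTU/h

679 BTU/h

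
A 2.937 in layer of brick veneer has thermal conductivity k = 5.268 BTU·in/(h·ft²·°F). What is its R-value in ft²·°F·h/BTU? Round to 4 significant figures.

0.5575 ft²·°F·h/BTU

R = L/k = 2.937/5.268 = 0.55752 ft²·°F·h/BTU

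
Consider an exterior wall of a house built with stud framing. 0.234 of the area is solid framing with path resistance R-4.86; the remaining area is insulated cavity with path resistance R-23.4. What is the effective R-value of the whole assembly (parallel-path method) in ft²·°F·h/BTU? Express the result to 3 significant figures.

12.4 ft²·°F·h/BTU

U_eff = 0.766/23.4 + 0.234/4.86 = 0.03274 + 0.04815 = 0.08088
R_eff = 1/U_eff = 12.36 ft²·°F·h/BTU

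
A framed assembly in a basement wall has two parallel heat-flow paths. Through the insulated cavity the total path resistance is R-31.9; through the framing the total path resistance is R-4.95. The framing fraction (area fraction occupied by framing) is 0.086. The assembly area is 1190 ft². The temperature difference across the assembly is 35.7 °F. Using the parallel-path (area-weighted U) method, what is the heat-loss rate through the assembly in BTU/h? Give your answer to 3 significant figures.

U_eff = 0.914/31.9 + 0.086/4.95 = 0.02865 + 0.01737 = 0.04603
R_eff = 1/U_eff = 21.73 ft²·°F·h/BTU
Q = 1190 × 35.7 / 21.73 = 1955 BTU/h

1960 BTU/h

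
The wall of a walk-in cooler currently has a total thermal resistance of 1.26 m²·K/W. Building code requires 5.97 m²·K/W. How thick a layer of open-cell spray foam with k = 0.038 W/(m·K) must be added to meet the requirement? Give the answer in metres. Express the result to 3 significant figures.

0.179 m

ΔR = 5.97 − 1.26 = 4.71 m²·K/W
L = ΔR × k = 4.71 × 0.038 = 0.179 m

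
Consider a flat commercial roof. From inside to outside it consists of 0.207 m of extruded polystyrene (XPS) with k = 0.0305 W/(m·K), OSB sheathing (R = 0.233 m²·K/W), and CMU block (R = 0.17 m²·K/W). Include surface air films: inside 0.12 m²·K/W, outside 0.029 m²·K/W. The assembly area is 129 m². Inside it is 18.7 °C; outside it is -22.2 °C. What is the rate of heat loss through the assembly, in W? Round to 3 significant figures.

0.207/0.0305 = 6.787
R_total = 0.12 + 6.787 + 0.233 + 0.17 + 0.029 = 7.339 m²·K/W
Q = A·ΔT/R = 129 × (18.7 − (-22.2)) / 7.339 = 718.9 W

719 W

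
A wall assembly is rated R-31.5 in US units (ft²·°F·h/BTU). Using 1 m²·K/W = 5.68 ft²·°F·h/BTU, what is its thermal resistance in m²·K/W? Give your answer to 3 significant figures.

R_SI = 31.5/5.68 = 5.546

5.55 m²·K/W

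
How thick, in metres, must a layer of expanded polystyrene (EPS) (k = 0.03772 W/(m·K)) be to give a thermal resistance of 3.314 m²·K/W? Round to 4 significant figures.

L = R·k = 3.314 × 0.03772 = 0.125 m

0.1250 m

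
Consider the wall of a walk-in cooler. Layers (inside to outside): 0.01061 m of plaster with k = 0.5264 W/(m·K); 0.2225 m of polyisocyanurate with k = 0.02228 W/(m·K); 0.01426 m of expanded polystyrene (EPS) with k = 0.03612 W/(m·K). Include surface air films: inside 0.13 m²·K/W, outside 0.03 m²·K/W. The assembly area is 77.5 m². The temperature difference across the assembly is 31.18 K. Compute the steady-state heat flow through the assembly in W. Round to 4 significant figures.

228.8 W

0.01061/0.5264 = 0.020156
0.2225/0.02228 = 9.9865
0.01426/0.03612 = 0.3948
R_total = 0.13 + 0.020156 + 9.9865 + 0.3948 + 0.03 = 10.561 m²·K/W
Q = A·ΔT/R = 77.5 × 31.18 / 10.561 = 228.8 W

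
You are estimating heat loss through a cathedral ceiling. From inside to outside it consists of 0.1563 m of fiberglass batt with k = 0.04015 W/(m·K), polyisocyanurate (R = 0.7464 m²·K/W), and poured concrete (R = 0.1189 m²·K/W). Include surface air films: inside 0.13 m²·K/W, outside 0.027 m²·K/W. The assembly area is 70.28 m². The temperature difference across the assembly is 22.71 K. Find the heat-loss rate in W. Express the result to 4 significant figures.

324.7 W

0.1563/0.04015 = 3.8929
R_total = 0.13 + 3.8929 + 0.7464 + 0.1189 + 0.027 = 4.9152 m²·K/W
Q = A·ΔT/R = 70.28 × 22.71 / 4.9152 = 324.72 W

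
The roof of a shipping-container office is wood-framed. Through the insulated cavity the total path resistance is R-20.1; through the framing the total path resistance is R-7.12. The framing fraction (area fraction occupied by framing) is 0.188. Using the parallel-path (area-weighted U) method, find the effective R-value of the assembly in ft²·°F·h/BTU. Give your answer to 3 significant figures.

U_eff = 0.812/20.1 + 0.188/7.12 = 0.0404 + 0.0264 = 0.0668
R_eff = 1/U_eff = 14.97 ft²·°F·h/BTU

15.0 ft²·°F·h/BTU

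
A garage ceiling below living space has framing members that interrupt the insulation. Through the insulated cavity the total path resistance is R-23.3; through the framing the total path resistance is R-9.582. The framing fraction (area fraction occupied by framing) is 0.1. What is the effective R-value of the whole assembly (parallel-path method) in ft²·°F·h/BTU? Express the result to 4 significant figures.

20.38 ft²·°F·h/BTU

U_eff = 0.9/23.3 + 0.1/9.582 = 0.038627 + 0.010436 = 0.049063
R_eff = 1/U_eff = 20.382 ft²·°F·h/BTU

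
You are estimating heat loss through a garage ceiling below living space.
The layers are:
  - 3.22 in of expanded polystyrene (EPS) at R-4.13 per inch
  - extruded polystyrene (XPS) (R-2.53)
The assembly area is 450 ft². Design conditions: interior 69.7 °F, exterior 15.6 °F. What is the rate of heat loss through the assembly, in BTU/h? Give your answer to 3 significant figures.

3.22 × 4.13 = 13.3
R_total = 13.3 + 2.53 = 15.83 ft²·°F·h/BTU
Q = A·ΔT/R = 450 × (69.7 − 15.6) / 15.83 = 1538 BTU/h

1540 BTU/h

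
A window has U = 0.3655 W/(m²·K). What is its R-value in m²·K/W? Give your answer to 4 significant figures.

2.736 m²·K/W

R = 1/U = 1/0.3655 = 2.736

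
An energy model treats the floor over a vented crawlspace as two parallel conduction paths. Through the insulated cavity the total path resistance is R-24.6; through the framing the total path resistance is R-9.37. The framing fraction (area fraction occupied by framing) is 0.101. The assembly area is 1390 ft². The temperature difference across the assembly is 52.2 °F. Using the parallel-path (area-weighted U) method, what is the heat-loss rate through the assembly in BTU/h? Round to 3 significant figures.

U_eff = 0.899/24.6 + 0.101/9.37 = 0.03654 + 0.01078 = 0.04732
R_eff = 1/U_eff = 21.13 ft²·°F·h/BTU
Q = 1390 × 52.2 / 21.13 = 3434 BTU/h

3430 BTU/h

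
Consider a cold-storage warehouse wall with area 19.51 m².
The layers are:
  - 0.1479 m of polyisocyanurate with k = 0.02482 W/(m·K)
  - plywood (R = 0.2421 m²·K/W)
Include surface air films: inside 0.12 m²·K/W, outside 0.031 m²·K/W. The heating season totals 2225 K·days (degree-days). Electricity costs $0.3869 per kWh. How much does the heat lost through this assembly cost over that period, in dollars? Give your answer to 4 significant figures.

63.46 dollars

0.1479/0.02482 = 5.9589
R_total = 0.12 + 5.9589 + 0.2421 + 0.031 = 6.352 m²·K/W
E = A × HDD × 24 / R / 1000 = 19.51 × 2225 × 24 / 6.352 / 1000 = 164.02 kWh
Cost = 164.02 × 0.3869 = $63.458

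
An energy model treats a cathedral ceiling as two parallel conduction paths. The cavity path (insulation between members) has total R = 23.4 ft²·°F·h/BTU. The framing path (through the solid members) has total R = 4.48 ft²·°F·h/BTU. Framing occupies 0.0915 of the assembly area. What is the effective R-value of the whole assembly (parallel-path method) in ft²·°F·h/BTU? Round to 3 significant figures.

16.9 ft²·°F·h/BTU

U_eff = 0.9085/23.4 + 0.0915/4.48 = 0.03882 + 0.02042 = 0.05925
R_eff = 1/U_eff = 16.88 ft²·°F·h/BTU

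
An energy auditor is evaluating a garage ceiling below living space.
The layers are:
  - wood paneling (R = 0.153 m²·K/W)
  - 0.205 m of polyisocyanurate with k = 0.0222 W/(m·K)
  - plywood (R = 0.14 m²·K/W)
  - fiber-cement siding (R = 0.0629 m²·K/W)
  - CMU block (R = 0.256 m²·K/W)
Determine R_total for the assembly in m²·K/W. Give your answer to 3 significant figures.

9.85 m²·K/W

0.205/0.0222 = 9.234
R_total = 0.153 + 9.234 + 0.14 + 0.0629 + 0.256 = 9.846 m²·K/W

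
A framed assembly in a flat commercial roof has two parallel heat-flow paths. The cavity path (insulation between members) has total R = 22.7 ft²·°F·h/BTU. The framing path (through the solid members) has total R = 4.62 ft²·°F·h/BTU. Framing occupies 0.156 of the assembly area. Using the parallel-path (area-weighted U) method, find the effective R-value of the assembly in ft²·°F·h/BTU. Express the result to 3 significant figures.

14.1 ft²·°F·h/BTU

U_eff = 0.844/22.7 + 0.156/4.62 = 0.03718 + 0.03377 = 0.07095
R_eff = 1/U_eff = 14.1 ft²·°F·h/BTU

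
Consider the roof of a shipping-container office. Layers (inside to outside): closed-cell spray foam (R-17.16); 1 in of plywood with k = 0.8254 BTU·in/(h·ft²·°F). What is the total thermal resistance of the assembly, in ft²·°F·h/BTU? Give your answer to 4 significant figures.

18.37 ft²·°F·h/BTU

1/0.8254 = 1.2115
R_total = 17.16 + 1.2115 = 18.372 ft²·°F·h/BTU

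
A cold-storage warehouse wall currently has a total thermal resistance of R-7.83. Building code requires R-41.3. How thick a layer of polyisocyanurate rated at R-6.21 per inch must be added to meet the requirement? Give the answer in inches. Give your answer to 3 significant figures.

ΔR = 41.3 − 7.83 = 33.47 ft²·°F·h/BTU
L = ΔR / (R/in) = 33.47/6.21 = 5.39 in

5.39 in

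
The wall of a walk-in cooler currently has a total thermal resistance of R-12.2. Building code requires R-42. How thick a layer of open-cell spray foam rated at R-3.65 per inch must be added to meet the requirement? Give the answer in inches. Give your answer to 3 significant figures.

ΔR = 42 − 12.2 = 29.8 ft²·°F·h/BTU
L = ΔR / (R/in) = 29.8/3.65 = 8.164 in

8.16 in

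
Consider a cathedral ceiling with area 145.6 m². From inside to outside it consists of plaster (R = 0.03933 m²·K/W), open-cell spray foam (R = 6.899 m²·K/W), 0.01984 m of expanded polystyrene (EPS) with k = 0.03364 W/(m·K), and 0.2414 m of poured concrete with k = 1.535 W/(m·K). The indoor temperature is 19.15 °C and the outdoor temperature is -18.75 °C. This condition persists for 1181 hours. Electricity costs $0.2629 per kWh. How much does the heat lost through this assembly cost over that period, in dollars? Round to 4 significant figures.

0.01984/0.03364 = 0.58977
0.2414/1.535 = 0.15726
R_total = 0.03933 + 6.899 + 0.58977 + 0.15726 = 7.6854 m²·K/W
Q = 145.6 × (19.15 − (-18.75)) / 7.6854 = 718.02 W
E = 718.02 W × 1181 h / 1000 = 847.98 kWh
Cost = 847.98 × 0.2629 = $222.93

222.9 dollars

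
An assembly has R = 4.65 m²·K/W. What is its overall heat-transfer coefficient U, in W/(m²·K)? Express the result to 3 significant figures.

U = 1/R = 1/4.65 = 0.2151

0.215 W/(m²·K)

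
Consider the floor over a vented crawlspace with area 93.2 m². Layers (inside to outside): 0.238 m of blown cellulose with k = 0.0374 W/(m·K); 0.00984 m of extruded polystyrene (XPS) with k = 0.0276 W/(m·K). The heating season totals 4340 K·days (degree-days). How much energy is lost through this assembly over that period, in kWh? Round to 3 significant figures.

0.238/0.0374 = 6.364
0.00984/0.0276 = 0.3565
R_total = 6.364 + 0.3565 = 6.72 m²·K/W
E = A × HDD × 24 / R / 1000 = 93.2 × 4340 × 24 / 6.72 / 1000 = 1445 kWh

1440 kWh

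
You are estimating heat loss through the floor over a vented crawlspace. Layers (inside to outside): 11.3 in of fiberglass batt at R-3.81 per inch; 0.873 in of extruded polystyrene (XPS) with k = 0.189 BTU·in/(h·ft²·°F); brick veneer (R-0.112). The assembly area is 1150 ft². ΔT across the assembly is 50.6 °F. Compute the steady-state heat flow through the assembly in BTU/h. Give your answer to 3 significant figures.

11.3 × 3.81 = 43.05
0.873/0.189 = 4.619
R_total = 43.05 + 4.619 + 0.112 = 47.78 ft²·°F·h/BTU
Q = A·ΔT/R = 1150 × 50.6 / 47.78 = 1218 BTU/h

1220 BTU/h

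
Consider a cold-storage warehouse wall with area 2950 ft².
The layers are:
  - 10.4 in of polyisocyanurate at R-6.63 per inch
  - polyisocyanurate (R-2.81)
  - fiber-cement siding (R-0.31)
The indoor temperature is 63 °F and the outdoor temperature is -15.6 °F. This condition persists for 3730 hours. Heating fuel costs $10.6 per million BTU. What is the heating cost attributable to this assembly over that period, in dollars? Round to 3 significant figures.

127 dollars

10.4 × 6.63 = 68.95
R_total = 68.95 + 2.81 + 0.31 = 72.07 ft²·°F·h/BTU
Q = 2950 × (63 − (-15.6)) / 72.07 = 3217 BTU/h
E = 3217 × 3730 = 12000000 BTU
Cost = 12000000/10⁶ × 10.6 = $127.2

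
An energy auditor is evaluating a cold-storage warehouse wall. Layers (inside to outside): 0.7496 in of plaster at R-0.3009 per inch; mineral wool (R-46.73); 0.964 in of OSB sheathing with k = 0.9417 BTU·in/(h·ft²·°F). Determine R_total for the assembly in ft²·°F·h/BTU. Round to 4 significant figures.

47.98 ft²·°F·h/BTU

0.7496 × 0.3009 = 0.22555
0.964/0.9417 = 1.0237
R_total = 0.22555 + 46.73 + 1.0237 = 47.979 ft²·°F·h/BTU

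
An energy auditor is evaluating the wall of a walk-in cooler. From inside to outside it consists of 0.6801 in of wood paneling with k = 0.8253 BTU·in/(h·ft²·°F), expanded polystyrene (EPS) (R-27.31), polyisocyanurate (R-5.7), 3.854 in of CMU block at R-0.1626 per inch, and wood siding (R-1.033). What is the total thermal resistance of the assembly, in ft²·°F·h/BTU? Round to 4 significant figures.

0.6801/0.8253 = 0.82406
3.854 × 0.1626 = 0.62666
R_total = 0.82406 + 27.31 + 5.7 + 0.62666 + 1.033 = 35.494 ft²·°F·h/BTU

35.49 ft²·°F·h/BTU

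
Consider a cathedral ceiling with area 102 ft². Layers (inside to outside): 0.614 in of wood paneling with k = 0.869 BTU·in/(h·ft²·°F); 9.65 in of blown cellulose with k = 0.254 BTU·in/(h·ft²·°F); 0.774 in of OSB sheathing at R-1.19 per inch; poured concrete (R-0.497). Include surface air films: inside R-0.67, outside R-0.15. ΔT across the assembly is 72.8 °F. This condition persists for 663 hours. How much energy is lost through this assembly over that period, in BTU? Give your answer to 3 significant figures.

0.614/0.869 = 0.7066
9.65/0.254 = 37.99
0.774 × 1.19 = 0.9211
R_total = 0.67 + 0.7066 + 37.99 + 0.9211 + 0.497 + 0.15 = 40.94 ft²·°F·h/BTU
Q = 102 × 72.8 / 40.94 = 181.4 BTU/h
E = 181.4 × 663 = 120300 BTU

120000 BTU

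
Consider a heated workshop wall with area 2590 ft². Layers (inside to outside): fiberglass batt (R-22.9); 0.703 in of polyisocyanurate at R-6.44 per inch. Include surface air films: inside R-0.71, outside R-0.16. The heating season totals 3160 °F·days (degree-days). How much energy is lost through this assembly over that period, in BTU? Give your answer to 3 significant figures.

6940000 BTU

0.703 × 6.44 = 4.527
R_total = 0.71 + 22.9 + 4.527 + 0.16 = 28.3 ft²·°F·h/BTU
E = A × HDD × 24 / R = 2590 × 3160 × 24 / 28.3 = 6941000 BTU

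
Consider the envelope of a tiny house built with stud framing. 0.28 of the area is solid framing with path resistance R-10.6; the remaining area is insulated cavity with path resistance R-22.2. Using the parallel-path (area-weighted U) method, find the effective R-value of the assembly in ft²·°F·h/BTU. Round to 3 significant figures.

U_eff = 0.72/22.2 + 0.28/10.6 = 0.03243 + 0.02642 = 0.05885
R_eff = 1/U_eff = 16.99 ft²·°F·h/BTU

17.0 ft²·°F·h/BTU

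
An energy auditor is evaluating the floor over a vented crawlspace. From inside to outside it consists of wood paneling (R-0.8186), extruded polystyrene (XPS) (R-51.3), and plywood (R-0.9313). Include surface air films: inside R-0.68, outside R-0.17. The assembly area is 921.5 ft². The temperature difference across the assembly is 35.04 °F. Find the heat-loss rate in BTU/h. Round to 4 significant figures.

599.1 BTU/h

R_total = 0.68 + 0.8186 + 51.3 + 0.9313 + 0.17 = 53.9 ft²·°F·h/BTU
Q = A·ΔT/R = 921.5 × 35.04 / 53.9 = 599.06 BTU/h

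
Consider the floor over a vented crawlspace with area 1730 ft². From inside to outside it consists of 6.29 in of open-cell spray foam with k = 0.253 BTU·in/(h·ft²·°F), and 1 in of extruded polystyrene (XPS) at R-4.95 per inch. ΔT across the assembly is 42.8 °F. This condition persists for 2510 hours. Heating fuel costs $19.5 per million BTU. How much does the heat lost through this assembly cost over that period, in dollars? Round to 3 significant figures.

6.29/0.253 = 24.86
1 × 4.95 = 4.95
R_total = 24.86 + 4.95 = 29.81 ft²·°F·h/BTU
Q = 1730 × 42.8 / 29.81 = 2484 BTU/h
E = 2484 × 2510 = 6234000 BTU
Cost = 6234000/10⁶ × 19.5 = $121.6

122 dollars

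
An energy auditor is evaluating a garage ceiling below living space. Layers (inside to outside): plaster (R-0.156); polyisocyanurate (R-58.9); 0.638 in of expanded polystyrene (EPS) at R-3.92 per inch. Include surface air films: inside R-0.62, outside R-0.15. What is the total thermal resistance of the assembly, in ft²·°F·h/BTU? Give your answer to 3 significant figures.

62.3 ft²·°F·h/BTU

0.638 × 3.92 = 2.501
R_total = 0.62 + 0.156 + 58.9 + 2.501 + 0.15 = 62.33 ft²·°F·h/BTU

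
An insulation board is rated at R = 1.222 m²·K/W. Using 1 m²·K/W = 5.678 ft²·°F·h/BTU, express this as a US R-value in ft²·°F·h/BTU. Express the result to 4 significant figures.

6.939 ft²·°F·h/BTU

R_US = 1.222 × 5.678 = 6.9385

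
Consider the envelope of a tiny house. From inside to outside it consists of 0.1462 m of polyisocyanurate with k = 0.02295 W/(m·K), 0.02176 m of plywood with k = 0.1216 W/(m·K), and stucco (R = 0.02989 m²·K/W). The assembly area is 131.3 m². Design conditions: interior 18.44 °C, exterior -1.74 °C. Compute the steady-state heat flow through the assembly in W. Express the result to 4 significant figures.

0.1462/0.02295 = 6.3704
0.02176/0.1216 = 0.17895
R_total = 6.3704 + 0.17895 + 0.02989 = 6.5792 m²·K/W
Q = A·ΔT/R = 131.3 × (18.44 − (-1.74)) / 6.5792 = 402.73 W

402.7 W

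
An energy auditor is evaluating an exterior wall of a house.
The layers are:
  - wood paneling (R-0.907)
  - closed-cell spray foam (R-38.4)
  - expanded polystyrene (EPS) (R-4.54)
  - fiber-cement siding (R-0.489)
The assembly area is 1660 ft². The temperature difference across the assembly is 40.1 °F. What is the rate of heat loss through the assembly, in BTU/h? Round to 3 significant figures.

1500 BTU/h

R_total = 0.907 + 38.4 + 4.54 + 0.489 = 44.34 ft²·°F·h/BTU
Q = A·ΔT/R = 1660 × 40.1 / 44.34 = 1501 BTU/h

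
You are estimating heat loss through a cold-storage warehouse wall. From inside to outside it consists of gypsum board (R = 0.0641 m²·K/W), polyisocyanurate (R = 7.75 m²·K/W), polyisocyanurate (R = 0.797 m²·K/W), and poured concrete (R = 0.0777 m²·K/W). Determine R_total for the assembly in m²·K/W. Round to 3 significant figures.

8.69 m²·K/W

R_total = 0.0641 + 7.75 + 0.797 + 0.0777 = 8.689 m²·K/W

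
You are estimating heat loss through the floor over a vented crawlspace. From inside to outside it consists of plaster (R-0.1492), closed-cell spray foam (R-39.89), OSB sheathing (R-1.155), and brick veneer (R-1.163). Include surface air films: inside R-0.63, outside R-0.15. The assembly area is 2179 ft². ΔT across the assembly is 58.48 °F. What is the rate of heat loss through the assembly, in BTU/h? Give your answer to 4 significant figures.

2954 BTU/h

R_total = 0.63 + 0.1492 + 39.89 + 1.155 + 1.163 + 0.15 = 43.137 ft²·°F·h/BTU
Q = A·ΔT/R = 2179 × 58.48 / 43.137 = 2954 BTU/h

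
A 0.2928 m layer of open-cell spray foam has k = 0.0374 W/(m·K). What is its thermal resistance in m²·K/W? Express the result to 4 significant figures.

R = L/k = 0.2928/0.0374 = 7.8289 m²·K/W

7.829 m²·K/W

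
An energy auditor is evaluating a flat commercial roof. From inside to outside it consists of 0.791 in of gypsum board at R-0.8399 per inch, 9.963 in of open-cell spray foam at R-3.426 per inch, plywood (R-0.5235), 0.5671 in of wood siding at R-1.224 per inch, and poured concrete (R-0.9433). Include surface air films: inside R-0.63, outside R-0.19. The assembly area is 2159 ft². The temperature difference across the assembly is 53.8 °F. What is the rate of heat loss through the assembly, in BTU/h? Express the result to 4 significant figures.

0.791 × 0.8399 = 0.66436
9.963 × 3.426 = 34.133
0.5671 × 1.224 = 0.69413
R_total = 0.63 + 0.66436 + 34.133 + 0.5235 + 0.69413 + 0.9433 + 0.19 = 37.779 ft²·°F·h/BTU
Q = A·ΔT/R = 2159 × 53.8 / 37.779 = 3074.6 BTU/h

3075 BTU/h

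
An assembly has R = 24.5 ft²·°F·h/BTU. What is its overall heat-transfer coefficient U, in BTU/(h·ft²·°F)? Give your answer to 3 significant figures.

U = 1/R = 1/24.5 = 0.04082

0.0408 BTU/(h·ft²·°F)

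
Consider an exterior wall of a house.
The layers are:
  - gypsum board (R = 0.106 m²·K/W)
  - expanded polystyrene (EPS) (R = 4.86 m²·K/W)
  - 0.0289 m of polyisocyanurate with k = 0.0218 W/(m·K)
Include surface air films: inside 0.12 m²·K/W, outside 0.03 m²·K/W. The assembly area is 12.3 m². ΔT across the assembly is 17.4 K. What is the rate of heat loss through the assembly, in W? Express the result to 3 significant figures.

0.0289/0.0218 = 1.326
R_total = 0.12 + 0.106 + 4.86 + 1.326 + 0.03 = 6.442 m²·K/W
Q = A·ΔT/R = 12.3 × 17.4 / 6.442 = 33.22 W

33.2 W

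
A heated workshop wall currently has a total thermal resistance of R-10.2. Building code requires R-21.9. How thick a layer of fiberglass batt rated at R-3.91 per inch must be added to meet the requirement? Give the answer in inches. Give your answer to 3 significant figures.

2.99 in

ΔR = 21.9 − 10.2 = 11.7 ft²·°F·h/BTU
L = ΔR / (R/in) = 11.7/3.91 = 2.992 in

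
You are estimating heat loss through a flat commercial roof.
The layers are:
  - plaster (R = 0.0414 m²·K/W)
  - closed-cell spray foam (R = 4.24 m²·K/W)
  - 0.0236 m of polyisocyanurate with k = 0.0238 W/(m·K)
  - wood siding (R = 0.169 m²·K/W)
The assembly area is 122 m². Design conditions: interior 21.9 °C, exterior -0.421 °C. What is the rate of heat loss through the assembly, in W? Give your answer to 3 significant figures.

0.0236/0.0238 = 0.9916
R_total = 0.0414 + 4.24 + 0.9916 + 0.169 = 5.442 m²·K/W
Q = A·ΔT/R = 122 × (21.9 − (-0.421)) / 5.442 = 500.4 W

500 W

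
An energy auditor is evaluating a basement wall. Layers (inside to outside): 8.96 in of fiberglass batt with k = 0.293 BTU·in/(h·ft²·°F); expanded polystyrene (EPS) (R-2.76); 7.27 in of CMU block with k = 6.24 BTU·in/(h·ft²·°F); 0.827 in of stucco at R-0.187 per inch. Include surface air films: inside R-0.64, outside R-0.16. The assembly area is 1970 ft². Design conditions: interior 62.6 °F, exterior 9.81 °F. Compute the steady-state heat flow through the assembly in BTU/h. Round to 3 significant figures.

8.96/0.293 = 30.58
7.27/6.24 = 1.165
0.827 × 0.187 = 0.1546
R_total = 0.64 + 30.58 + 2.76 + 1.165 + 0.1546 + 0.16 = 35.46 ft²·°F·h/BTU
Q = A·ΔT/R = 1970 × (62.6 − 9.81) / 35.46 = 2933 BTU/h

2930 BTU/h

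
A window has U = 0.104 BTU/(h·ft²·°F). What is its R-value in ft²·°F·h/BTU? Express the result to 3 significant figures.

9.62 ft²·°F·h/BTU

R = 1/U = 1/0.104 = 9.615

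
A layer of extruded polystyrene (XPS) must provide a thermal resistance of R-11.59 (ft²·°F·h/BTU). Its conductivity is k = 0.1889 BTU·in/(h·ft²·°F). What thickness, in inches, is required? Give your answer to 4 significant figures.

2.189 in

L = R × k = 11.59 × 0.1889 = 2.1894 in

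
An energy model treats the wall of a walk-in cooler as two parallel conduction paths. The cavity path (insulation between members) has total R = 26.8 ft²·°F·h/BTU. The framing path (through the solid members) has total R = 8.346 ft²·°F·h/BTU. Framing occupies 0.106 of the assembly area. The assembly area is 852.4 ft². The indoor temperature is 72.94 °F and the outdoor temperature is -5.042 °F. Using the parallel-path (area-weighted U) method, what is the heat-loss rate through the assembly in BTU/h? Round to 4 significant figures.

U_eff = 0.894/26.8 + 0.106/8.346 = 0.033358 + 0.012701 = 0.046059
R_eff = 1/U_eff = 21.711 ft²·°F·h/BTU
Q = 852.4 × (72.94 − (-5.042)) / 21.711 = 3061.6 BTU/h

3062 BTU/h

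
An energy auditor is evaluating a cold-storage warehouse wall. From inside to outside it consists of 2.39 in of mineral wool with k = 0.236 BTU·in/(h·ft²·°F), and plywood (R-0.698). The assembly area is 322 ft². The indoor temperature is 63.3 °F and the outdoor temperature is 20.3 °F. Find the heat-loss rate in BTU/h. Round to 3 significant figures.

1280 BTU/h

2.39/0.236 = 10.13
R_total = 10.13 + 0.698 = 10.83 ft²·°F·h/BTU
Q = A·ΔT/R = 322 × (63.3 − 20.3) / 10.83 = 1279 BTU/h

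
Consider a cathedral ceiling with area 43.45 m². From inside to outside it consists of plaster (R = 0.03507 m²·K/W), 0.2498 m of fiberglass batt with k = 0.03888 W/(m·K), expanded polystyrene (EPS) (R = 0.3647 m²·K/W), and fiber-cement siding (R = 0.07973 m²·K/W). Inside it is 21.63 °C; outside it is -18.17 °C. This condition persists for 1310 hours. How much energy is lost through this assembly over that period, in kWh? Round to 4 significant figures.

0.2498/0.03888 = 6.4249
R_total = 0.03507 + 6.4249 + 0.3647 + 0.07973 = 6.9044 m²·K/W
Q = 43.45 × (21.63 − (-18.17)) / 6.9044 = 250.47 W
E = 250.47 W × 1310 h / 1000 = 328.11 kWh

328.1 kWh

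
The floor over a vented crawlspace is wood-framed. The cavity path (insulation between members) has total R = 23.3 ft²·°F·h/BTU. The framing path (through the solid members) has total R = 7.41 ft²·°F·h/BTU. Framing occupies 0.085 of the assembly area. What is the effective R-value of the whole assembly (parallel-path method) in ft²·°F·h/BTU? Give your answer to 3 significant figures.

U_eff = 0.915/23.3 + 0.085/7.41 = 0.03927 + 0.01147 = 0.05074
R_eff = 1/U_eff = 19.71 ft²·°F·h/BTU

19.7 ft²·°F·h/BTU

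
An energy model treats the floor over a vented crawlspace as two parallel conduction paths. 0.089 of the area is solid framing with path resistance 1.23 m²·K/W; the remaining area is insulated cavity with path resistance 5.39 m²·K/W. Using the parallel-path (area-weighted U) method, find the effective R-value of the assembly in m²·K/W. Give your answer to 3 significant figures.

U_eff = 0.911/5.39 + 0.089/1.23 = 0.169 + 0.07236 = 0.2414
R_eff = 1/U_eff = 4.143 m²·K/W

4.14 m²·K/W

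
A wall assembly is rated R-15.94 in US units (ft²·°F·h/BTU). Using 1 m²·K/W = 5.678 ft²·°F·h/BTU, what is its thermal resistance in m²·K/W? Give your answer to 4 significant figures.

2.807 m²·K/W

R_SI = 15.94/5.678 = 2.8073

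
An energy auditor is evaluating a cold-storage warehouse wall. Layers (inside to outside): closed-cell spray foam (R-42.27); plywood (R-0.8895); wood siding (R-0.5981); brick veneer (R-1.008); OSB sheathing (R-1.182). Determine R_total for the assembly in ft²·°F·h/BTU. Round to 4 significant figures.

45.95 ft²·°F·h/BTU

R_total = 42.27 + 0.8895 + 0.5981 + 1.008 + 1.182 = 45.948 ft²·°F·h/BTU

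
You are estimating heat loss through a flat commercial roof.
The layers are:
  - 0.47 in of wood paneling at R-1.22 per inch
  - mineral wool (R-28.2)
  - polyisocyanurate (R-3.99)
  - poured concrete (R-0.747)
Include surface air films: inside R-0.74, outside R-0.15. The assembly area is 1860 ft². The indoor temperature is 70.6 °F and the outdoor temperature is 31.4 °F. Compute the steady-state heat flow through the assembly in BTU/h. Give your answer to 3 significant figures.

0.47 × 1.22 = 0.5734
R_total = 0.74 + 0.5734 + 28.2 + 3.99 + 0.747 + 0.15 = 34.4 ft²·°F·h/BTU
Q = A·ΔT/R = 1860 × (70.6 − 31.4) / 34.4 = 2120 BTU/h

2120 BTU/h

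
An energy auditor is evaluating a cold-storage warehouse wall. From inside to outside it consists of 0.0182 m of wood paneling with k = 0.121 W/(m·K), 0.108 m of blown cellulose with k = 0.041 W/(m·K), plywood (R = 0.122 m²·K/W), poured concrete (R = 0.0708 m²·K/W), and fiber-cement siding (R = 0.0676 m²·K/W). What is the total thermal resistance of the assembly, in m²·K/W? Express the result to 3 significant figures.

3.04 m²·K/W

0.0182/0.121 = 0.1504
0.108/0.041 = 2.634
R_total = 0.1504 + 2.634 + 0.122 + 0.0708 + 0.0676 = 3.045 m²·K/W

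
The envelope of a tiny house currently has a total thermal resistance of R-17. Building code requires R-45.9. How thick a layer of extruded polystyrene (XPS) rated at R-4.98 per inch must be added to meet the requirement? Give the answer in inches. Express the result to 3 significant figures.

ΔR = 45.9 − 17 = 28.9 ft²·°F·h/BTU
L = ΔR / (R/in) = 28.9/4.98 = 5.803 in

5.80 in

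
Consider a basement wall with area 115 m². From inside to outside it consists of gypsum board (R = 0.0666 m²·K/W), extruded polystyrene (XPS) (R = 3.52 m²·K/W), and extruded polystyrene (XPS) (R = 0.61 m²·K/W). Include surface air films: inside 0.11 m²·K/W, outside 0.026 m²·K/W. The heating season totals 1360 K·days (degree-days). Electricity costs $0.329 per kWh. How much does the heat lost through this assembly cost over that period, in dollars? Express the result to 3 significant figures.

285 dollars

R_total = 0.11 + 0.0666 + 3.52 + 0.61 + 0.026 = 4.333 m²·K/W
E = A × HDD × 24 / R / 1000 = 115 × 1360 × 24 / 4.333 / 1000 = 866.4 kWh
Cost = 866.4 × 0.329 = $285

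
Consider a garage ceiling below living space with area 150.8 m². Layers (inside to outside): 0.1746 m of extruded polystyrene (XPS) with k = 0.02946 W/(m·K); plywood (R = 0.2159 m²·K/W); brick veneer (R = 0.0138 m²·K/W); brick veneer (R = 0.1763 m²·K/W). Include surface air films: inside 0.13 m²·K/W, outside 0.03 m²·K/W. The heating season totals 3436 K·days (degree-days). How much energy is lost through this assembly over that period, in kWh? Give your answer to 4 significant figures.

1915 kWh

0.1746/0.02946 = 5.9267
R_total = 0.13 + 5.9267 + 0.2159 + 0.0138 + 0.1763 + 0.03 = 6.4927 m²·K/W
E = A × HDD × 24 / R / 1000 = 150.8 × 3436 × 24 / 6.4927 / 1000 = 1915.3 kWh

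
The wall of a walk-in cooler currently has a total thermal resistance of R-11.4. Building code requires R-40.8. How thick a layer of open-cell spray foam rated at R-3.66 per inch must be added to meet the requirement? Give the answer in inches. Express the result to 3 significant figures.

8.03 in

ΔR = 40.8 − 11.4 = 29.4 ft²·°F·h/BTU
L = ΔR / (R/in) = 29.4/3.66 = 8.033 in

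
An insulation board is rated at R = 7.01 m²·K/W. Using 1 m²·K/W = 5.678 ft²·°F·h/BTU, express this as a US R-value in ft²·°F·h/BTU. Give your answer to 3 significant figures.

R_US = 7.01 × 5.678 = 39.8

39.8 ft²·°F·h/BTU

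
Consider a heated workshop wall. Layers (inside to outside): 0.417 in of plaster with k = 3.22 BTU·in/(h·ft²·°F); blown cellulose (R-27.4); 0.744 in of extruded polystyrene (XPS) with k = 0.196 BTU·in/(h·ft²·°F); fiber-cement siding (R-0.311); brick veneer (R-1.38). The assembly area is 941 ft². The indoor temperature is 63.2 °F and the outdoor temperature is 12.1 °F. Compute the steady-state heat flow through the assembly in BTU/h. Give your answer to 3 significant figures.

0.417/3.22 = 0.1295
0.744/0.196 = 3.796
R_total = 0.1295 + 27.4 + 3.796 + 0.311 + 1.38 = 33.02 ft²·°F·h/BTU
Q = A·ΔT/R = 941 × (63.2 − 12.1) / 33.02 = 1456 BTU/h

1460 BTU/h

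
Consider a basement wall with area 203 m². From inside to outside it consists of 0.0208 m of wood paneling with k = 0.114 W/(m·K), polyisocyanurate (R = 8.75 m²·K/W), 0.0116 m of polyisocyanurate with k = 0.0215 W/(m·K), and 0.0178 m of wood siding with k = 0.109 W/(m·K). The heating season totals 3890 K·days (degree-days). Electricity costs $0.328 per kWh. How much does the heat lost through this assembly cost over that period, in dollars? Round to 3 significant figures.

645 dollars

0.0208/0.114 = 0.1825
0.0116/0.0215 = 0.5395
0.0178/0.109 = 0.1633
R_total = 0.1825 + 8.75 + 0.5395 + 0.1633 = 9.635 m²·K/W
E = A × HDD × 24 / R / 1000 = 203 × 3890 × 24 / 9.635 / 1000 = 1967 kWh
Cost = 1967 × 0.328 = $645.2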